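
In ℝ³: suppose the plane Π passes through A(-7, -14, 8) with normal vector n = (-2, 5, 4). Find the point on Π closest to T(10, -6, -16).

Π: n·r = n·A gives -2x + 5y + 4z = -24.
Foot = T − λn with λ = (n·T − d)/|n|² = (-114 − (-24))/45 = -2.
Foot = (10, -6, -16) − (-2)·(-2, 5, 4) = (6, 4, -8).

(6, 4, -8)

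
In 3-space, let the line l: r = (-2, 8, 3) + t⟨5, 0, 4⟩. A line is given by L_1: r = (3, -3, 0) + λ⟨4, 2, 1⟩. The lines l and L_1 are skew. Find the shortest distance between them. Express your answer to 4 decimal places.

11.3139

Common perpendicular direction n = (5, 0, 4) × (4, 2, 1) = (-8, 11, 10).
With w = (3, -3, 0) − (-2, 8, 3) = (5, -11, -3), w · n = -191.
Distance = |w · n| / |n| = |-191| / √285 ≈ 11.3139.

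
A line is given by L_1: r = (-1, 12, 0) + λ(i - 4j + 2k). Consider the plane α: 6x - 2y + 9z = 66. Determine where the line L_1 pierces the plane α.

Substitute r = (-1, 12, 0) + t(1, -4, 2) into the plane: -30 + 32t = 66, so t = 3.
Intersection: (-1, 12, 0) + 3·(1, -4, 2) = (2, 0, 6).

(2, 0, 6)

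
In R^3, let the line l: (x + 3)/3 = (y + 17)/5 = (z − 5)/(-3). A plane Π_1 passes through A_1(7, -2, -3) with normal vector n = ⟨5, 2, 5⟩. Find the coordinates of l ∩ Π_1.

l has direction (3, 5, -3) through (-3, -17, 5).
Π_1: n·r = n·A_1 gives 5x + 2y + 5z = 16.
Substitute r = (-3, -17, 5) + t(3, 5, -3) into the plane: -24 + 10t = 16, so t = 4.
Intersection: (-3, -17, 5) + 4·(3, 5, -3) = (9, 3, -7).

(9, 3, -7)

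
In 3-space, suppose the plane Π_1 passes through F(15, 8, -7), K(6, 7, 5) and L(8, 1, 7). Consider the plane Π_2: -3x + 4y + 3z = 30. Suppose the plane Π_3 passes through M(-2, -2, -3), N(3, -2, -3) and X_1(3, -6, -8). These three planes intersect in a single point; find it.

(5, 6, 7)

FK = (-9, -1, 12), FL = (-7, -7, 14); a normal to Π_1 is FK × FL = (70, 42, 56).
Using F: Π_1 has equation 70x + 42y + 56z = 994.
MN = (5, 0, 0), MX_1 = (5, -4, -5); a normal to Π_3 is MN × MX_1 = (0, 25, -20).
Using M: Π_3 has equation 25y - 20z = 10.
Solving the 3×3 linear system 70x + 42y + 56z = 994, -3x + 4y + 3z = 30, 25y - 20z = 10 (e.g. by elimination or Cramer's rule, determinant = -17570) gives (5, 6, 7).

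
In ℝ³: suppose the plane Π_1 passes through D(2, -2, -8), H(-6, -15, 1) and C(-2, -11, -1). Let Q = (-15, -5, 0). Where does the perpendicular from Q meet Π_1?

(-12, -11, -6)

DH = (-8, -13, 9), DC = (-4, -9, 7); a normal to Π_1 is DH × DC = (-10, 20, 20).
Using D: Π_1 has equation -10x + 20y + 20z = -220.
Foot = Q − λn with λ = (n·Q − d)/|n|² = (50 − (-220))/900 = 3/10.
Foot = (-15, -5, 0) − (3/10)·(-10, 20, 20) = (-12, -11, -6).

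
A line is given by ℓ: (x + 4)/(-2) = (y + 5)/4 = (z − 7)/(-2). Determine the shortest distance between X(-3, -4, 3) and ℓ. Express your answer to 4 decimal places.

3.7193

ℓ has direction (-2, 4, -2) through (-4, -5, 7).
Taking (-4, -5, 7) on ℓ with direction v = (-2, 4, -2): w = X − (-4, -5, 7) = (1, 1, -4), and w × v = (14, 10, 6).
Distance = |w × v| / |v| = √332 / √24 ≈ 3.7193.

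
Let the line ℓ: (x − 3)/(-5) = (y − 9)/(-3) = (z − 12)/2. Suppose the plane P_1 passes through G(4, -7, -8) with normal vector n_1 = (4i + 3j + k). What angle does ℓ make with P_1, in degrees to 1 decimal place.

ℓ has direction (-5, -3, 2) through (3, 9, 12).
P_1: n_1·r = n_1·G gives 4x + 3y + z = -13.
sin θ = |n·v| / (|n||v|) = |-27| / (√26 · √38) = 0.85898.
θ ≈ 59.2°.

59.2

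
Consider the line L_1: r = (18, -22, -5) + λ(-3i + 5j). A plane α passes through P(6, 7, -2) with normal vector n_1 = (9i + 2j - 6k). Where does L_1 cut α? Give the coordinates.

(6, -2, -5)

α: n_1·r = n_1·P gives 9x + 2y - 6z = 80.
Substitute r = (18, -22, -5) + t(-3, 5, 0) into the plane: 148 + (-17)t = 80, so t = 4.
Intersection: (18, -22, -5) + 4·(-3, 5, 0) = (6, -2, -5).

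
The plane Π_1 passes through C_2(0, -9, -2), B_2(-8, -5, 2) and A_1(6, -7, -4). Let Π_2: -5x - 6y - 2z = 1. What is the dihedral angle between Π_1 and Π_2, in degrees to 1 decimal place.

71.5

C_2B_2 = (-8, 4, 4), C_2A_1 = (6, 2, -2); a normal to Π_1 is C_2B_2 × C_2A_1 = (-16, 8, -40).
Using C_2: Π_1 has equation -16x + 8y - 40z = 8.
cos θ = |n₁·n₂| / (|n₁||n₂|) = |112| / (√1920 · √65).
θ = arccos(0.31704) ≈ 71.5°.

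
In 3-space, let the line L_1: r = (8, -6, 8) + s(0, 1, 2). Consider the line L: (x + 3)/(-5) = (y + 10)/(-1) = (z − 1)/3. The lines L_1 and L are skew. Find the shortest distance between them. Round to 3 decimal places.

4.082

L has direction (-5, -1, 3) through (-3, -10, 1).
Common perpendicular direction n = (0, 1, 2) × (-5, -1, 3) = (5, -10, 5).
With w = (-3, -10, 1) − (8, -6, 8) = (-11, -4, -7), w · n = -50.
Distance = |w · n| / |n| = |-50| / √150 ≈ 4.082.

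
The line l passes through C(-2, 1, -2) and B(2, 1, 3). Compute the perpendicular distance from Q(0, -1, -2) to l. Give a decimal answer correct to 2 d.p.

2.54

A direction vector for l is B − C = (4, 0, 5).
Taking (-2, 1, -2) on l with direction v = (4, 0, 5): w = Q − (-2, 1, -2) = (2, -2, 0), and w × v = (-10, -10, 8).
Distance = |w × v| / |v| = √264 / √41 ≈ 2.54.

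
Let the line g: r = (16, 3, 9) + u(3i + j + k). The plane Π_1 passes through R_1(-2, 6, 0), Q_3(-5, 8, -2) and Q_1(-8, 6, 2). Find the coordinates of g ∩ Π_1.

R_1Q_3 = (-3, 2, -2), R_1Q_1 = (-6, 0, 2); a normal to Π_1 is R_1Q_3 × R_1Q_1 = (4, 18, 12).
Using R_1: Π_1 has equation 4x + 18y + 12z = 100.
Substitute r = (16, 3, 9) + t(3, 1, 1) into the plane: 226 + 42t = 100, so t = -3.
Intersection: (16, 3, 9) + (-3)·(3, 1, 1) = (7, 0, 6).

(7, 0, 6)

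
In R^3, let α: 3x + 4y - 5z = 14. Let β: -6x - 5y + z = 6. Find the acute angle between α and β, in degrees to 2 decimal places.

39.44

cos θ = |n₁·n₂| / (|n₁||n₂|) = |-43| / (√50 · √62).
θ = arccos(0.77230) ≈ 39.44°.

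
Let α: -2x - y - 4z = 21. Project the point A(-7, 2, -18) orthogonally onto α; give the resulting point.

Foot = A − λn with λ = (n·A − d)/|n|² = (84 − 21)/21 = 3.
Foot = (-7, 2, -18) − 3·(-2, -1, -4) = (-1, 5, -6).

(-1, 5, -6)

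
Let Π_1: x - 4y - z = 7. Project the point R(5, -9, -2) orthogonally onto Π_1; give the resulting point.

Foot = R − λn with λ = (n·R − d)/|n|² = (43 − 7)/18 = 2.
Foot = (5, -9, -2) − 2·(1, -4, -1) = (3, -1, 0).

(3, -1, 0)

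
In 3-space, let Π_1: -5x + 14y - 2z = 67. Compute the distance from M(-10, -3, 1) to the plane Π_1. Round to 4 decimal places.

4.0667

n·M − d = (-5)·(-10) + (14)·(-3) + (-2)·(1) − 67 = -61; |n| = √225.
Distance = |-61| / √225 = 61/√225 ≈ 4.0667.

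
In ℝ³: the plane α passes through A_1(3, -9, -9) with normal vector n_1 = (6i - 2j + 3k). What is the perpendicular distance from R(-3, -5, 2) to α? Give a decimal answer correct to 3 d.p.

α: n_1·r = n_1·A_1 gives 6x - 2y + 3z = 9.
n·R − d = (6)·(-3) + (-2)·(-5) + (3)·(2) − 9 = -11; |n| = √49.
Distance = |-11| / √49 = 11/√49 ≈ 1.571.

1.571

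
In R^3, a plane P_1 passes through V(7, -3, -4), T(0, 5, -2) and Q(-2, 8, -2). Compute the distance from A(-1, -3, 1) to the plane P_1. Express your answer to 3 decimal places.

2.621

VT = (-7, 8, 2), VQ = (-9, 11, 2); a normal to P_1 is VT × VQ = (-6, -4, -5).
Using V: P_1 has equation -6x - 4y - 5z = -10.
n·A − d = (-6)·(-1) + (-4)·(-3) + (-5)·(1) − (-10) = 23; |n| = √77.
Distance = |23| / √77 = 23/√77 ≈ 2.621.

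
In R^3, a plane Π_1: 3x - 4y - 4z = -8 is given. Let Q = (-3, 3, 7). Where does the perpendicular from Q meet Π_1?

(0, -1, 3)

Foot = Q − λn with λ = (n·Q − d)/|n|² = (-49 − (-8))/41 = -1.
Foot = (-3, 3, 7) − (-1)·(3, -4, -4) = (0, -1, 3).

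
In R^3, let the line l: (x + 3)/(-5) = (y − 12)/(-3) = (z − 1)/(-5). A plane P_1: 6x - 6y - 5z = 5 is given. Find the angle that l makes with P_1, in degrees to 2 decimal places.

l has direction (-5, -3, -5) through (-3, 12, 1).
sin θ = |n·v| / (|n||v|) = |13| / (√97 · √59) = 0.17184.
θ ≈ 9.89°.

9.89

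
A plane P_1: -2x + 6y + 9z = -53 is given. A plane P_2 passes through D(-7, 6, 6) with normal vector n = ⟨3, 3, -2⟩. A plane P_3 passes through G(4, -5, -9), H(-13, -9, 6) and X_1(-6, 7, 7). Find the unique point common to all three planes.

(-2, -5, -3)

P_2: n·r = n·D gives 3x + 3y - 2z = -15.
GH = (-17, -4, 15), GX_1 = (-10, 12, 16); a normal to P_3 is GH × GX_1 = (-244, 122, -244).
Using G: P_3 has equation -244x + 122y - 244z = 610.
Solving the 3×3 linear system -2x + 6y + 9z = -53, 3x + 3y - 2z = -15, -244x + 122y - 244z = 610 (e.g. by elimination or Cramer's rule, determinant = 18178) gives (-2, -5, -3).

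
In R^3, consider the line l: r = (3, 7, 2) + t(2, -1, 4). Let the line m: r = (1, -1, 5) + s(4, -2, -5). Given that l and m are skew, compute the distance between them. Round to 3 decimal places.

Common perpendicular direction n = (2, -1, 4) × (4, -2, -5) = (13, 26, 0).
With w = (1, -1, 5) − (3, 7, 2) = (-2, -8, 3), w · n = -234.
Distance = |w · n| / |n| = |-234| / √845 ≈ 8.050.

8.050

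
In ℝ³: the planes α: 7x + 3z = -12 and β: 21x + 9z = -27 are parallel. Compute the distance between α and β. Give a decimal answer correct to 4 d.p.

0.3939

Rescale β by 1/3: 7x + 3z = -9. Then distance = |-12 − (-9)| / √58 ≈ 0.3939.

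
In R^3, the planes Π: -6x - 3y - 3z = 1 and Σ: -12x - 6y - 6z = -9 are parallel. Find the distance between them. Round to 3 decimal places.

0.748

Rescale Σ by 1/2: -6x - 3y - 3z = -9/2. Then distance = |1 − (-9/2)| / √54 ≈ 0.748.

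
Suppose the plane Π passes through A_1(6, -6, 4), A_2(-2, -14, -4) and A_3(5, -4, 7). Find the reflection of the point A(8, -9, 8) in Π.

A_1A_2 = (-8, -8, -8), A_1A_3 = (-1, 2, 3); a normal to Π is A_1A_2 × A_1A_3 = (-8, 32, -24).
Using A_1: Π has equation -8x + 32y - 24z = -336.
λ = (n·A − d)/|n|² = (-544 − (-336))/1664 = -1/8.
Reflection = A − 2λn = (8, -9, 8) − (-1/4)·(-8, 32, -24) = (6, -1, 2).

(6, -1, 2)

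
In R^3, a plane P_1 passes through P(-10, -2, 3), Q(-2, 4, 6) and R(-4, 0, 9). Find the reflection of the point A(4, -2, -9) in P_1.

PQ = (8, 6, 3), PR = (6, 2, 6); a normal to P_1 is PQ × PR = (30, -30, -20).
Using P: P_1 has equation 30x - 30y - 20z = -300.
λ = (n·A − d)/|n|² = (360 − (-300))/2200 = 3/10.
Reflection = A − 2λn = (4, -2, -9) − (3/5)·(30, -30, -20) = (-14, 16, 3).

(-14, 16, 3)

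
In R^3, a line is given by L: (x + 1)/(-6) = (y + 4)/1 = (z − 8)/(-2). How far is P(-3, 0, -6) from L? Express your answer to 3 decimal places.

12.992

L has direction (-6, 1, -2) through (-1, -4, 8).
Taking (-1, -4, 8) on L with direction v = (-6, 1, -2): w = P − (-1, -4, 8) = (-2, 4, -14), and w × v = (6, 80, 22).
Distance = |w × v| / |v| = √6920 / √41 ≈ 12.992.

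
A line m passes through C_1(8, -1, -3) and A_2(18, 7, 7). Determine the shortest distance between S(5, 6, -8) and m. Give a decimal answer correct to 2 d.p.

8.99

A direction vector for m is A_2 − C_1 = (10, 8, 10).
Taking (8, -1, -3) on m with direction v = (10, 8, 10): w = S − (8, -1, -3) = (-3, 7, -5), and w × v = (110, -20, -94).
Distance = |w × v| / |v| = √21336 / √264 ≈ 8.99.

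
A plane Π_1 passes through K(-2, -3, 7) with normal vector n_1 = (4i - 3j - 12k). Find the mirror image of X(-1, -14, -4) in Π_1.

(-9, -8, 20)

Π_1: n_1·r = n_1·K gives 4x - 3y - 12z = -83.
λ = (n·X − d)/|n|² = (86 − (-83))/169 = 1.
Reflection = X − 2λn = (-1, -14, -4) − 2·(4, -3, -12) = (-9, -8, 20).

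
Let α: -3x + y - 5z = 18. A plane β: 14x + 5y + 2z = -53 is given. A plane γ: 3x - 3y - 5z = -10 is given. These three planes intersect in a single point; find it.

Solving the 3×3 linear system -3x + y - 5z = 18, 14x + 5y + 2z = -53, 3x - 3y - 5z = -10 (e.g. by elimination or Cramer's rule, determinant = 418) gives (-4, 1, -1).

(-4, 1, -1)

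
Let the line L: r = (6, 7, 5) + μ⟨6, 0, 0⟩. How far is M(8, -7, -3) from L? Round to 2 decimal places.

Taking (6, 7, 5) on L with direction v = (6, 0, 0): w = M − (6, 7, 5) = (2, -14, -8), and w × v = (0, -48, 84).
Distance = |w × v| / |v| = √9360 / √36 ≈ 16.12.

16.12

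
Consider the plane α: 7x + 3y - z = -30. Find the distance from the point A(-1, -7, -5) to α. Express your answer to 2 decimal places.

0.91

n·A − d = (7)·(-1) + (3)·(-7) + (-1)·(-5) − (-30) = 7; |n| = √59.
Distance = |7| / √59 = 7/√59 ≈ 0.91.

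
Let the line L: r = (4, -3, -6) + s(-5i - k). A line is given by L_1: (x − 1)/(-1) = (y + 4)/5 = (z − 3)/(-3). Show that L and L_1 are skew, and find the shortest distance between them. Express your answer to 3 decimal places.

L_1 has direction (-1, 5, -3) through (1, -4, 3).
Common perpendicular direction n = (-5, 0, -1) × (-1, 5, -3) = (5, -14, -25).
With w = (1, -4, 3) − (4, -3, -6) = (-3, -1, 9), w · n = -226.
Since n ≠ 0 the lines are not parallel, and w · n = -226 ≠ 0 so they do not intersect; hence they are skew.
Distance = |w · n| / |n| = |-226| / √846 ≈ 7.770.

7.770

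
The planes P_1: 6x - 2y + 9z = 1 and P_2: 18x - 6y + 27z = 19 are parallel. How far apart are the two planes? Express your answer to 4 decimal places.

0.4848

Rescale P_2 by 1/3: 6x - 2y + 9z = 19/3. Then distance = |1 − (19/3)| / √121 ≈ 0.4848.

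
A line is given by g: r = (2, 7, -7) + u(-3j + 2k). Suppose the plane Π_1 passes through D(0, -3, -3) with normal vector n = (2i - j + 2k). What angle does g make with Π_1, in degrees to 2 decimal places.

40.33

Π_1: n·r = n·D gives 2x - y + 2z = -3.
sin θ = |n·v| / (|n||v|) = |7| / (√9 · √13) = 0.64715.
θ ≈ 40.33°.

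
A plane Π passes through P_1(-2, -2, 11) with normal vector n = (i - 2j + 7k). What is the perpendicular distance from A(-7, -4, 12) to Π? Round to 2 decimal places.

0.82

Π: n·r = n·P_1 gives x - 2y + 7z = 79.
n·A − d = (1)·(-7) + (-2)·(-4) + (7)·(12) − 79 = 6; |n| = √54.
Distance = |6| / √54 = 6/√54 ≈ 0.82.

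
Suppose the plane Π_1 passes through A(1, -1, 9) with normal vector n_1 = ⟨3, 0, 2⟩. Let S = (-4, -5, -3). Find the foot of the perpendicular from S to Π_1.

Π_1: n_1·r = n_1·A gives 3x + 2z = 21.
Foot = S − λn with λ = (n·S − d)/|n|² = (-18 − 21)/13 = -3.
Foot = (-4, -5, -3) − (-3)·(3, 0, 2) = (5, -5, 3).

(5, -5, 3)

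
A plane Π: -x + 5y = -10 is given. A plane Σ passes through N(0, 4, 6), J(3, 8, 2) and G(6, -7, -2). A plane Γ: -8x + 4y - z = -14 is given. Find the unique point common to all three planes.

(0, -2, 6)

NJ = (3, 4, -4), NG = (6, -11, -8); a normal to Σ is NJ × NG = (-76, 0, -57).
Using N: Σ has equation -76x - 57z = -342.
Solving the 3×3 linear system -x + 5y = -10, -76x - 57z = -342, -8x + 4y - z = -14 (e.g. by elimination or Cramer's rule, determinant = 1672) gives (0, -2, 6).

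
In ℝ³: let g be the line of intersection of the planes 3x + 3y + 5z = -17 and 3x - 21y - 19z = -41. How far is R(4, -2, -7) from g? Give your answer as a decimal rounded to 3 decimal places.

11.012

Direction of g: (3, 3, 5) × (3, -21, -19) = (48, 72, -72).
A point on g: solving the two plane equations with x = -4 gives (-4, 5, -4).
Taking (-4, 5, -4) on g with direction v = (48, 72, -72): w = R − (-4, 5, -4) = (8, -7, -3), and w × v = (720, 432, 912).
Distance = |w × v| / |v| = √1536768 / √12672 ≈ 11.012.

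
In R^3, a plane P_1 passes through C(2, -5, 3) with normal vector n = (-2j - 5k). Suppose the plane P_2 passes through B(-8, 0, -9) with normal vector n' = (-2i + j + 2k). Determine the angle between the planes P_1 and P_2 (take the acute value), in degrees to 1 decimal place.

42.0

P_1: n·r = n·C gives -2y - 5z = -5.
P_2: n'·r = n'·B gives -2x + y + 2z = -2.
cos θ = |n₁·n₂| / (|n₁||n₂|) = |-12| / (√29 · √9).
θ = arccos(0.74278) ≈ 42.0°.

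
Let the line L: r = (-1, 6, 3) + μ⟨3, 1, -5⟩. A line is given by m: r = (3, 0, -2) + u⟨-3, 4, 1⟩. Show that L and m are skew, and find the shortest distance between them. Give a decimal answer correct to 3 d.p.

2.214

Common perpendicular direction n = (3, 1, -5) × (-3, 4, 1) = (21, 12, 15).
With w = (3, 0, -2) − (-1, 6, 3) = (4, -6, -5), w · n = -63.
Since n ≠ 0 the lines are not parallel, and w · n = -63 ≠ 0 so they do not intersect; hence they are skew.
Distance = |w · n| / |n| = |-63| / √810 ≈ 2.214.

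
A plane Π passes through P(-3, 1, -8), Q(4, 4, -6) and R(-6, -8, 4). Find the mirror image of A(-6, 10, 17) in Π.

(12, -20, -1)

PQ = (7, 3, 2), PR = (-3, -9, 12); a normal to Π is PQ × PR = (54, -90, -54).
Using P: Π has equation 54x - 90y - 54z = 180.
λ = (n·A − d)/|n|² = (-2142 − 180)/13932 = -1/6.
Reflection = A − 2λn = (-6, 10, 17) − (-1/3)·(54, -90, -54) = (12, -20, -1).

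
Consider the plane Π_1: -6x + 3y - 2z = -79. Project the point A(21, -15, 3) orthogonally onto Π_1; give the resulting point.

(9, -9, -1)

Foot = A − λn with λ = (n·A − d)/|n|² = (-177 − (-79))/49 = -2.
Foot = (21, -15, 3) − (-2)·(-6, 3, -2) = (9, -9, -1).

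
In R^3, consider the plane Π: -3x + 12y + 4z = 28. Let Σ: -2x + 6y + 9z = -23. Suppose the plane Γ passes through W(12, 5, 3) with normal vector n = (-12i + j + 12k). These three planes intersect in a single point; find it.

(4, 5, -5)

Γ: n·r = n·W gives -12x + y + 12z = -103.
Solving the 3×3 linear system -3x + 12y + 4z = 28, -2x + 6y + 9z = -23, -12x + y + 12z = -103 (e.g. by elimination or Cramer's rule, determinant = -917) gives (4, 5, -5).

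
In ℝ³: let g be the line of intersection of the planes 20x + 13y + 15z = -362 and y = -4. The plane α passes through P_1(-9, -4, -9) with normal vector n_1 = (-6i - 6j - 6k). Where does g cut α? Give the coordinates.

(-8, -4, -10)

Direction of g: (20, 13, 15) × (0, 1, 0) = (-15, 0, 20).
A point on g: solving the two plane equations with x = 4 gives (4, -4, -26).
α: n_1·r = n_1·P_1 gives -6x - 6y - 6z = 132.
Substitute r = (4, -4, -26) + t(-15, 0, 20) into the plane: 156 + (-30)t = 132, so t = 4/5.
Intersection: (4, -4, -26) + (4/5)·(-15, 0, 20) = (-8, -4, -10).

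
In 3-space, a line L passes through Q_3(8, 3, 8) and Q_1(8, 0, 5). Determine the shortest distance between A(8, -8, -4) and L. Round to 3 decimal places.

A direction vector for L is Q_1 − Q_3 = (0, -3, -3).
Taking (8, 3, 8) on L with direction v = (0, -3, -3): w = A − (8, 3, 8) = (0, -11, -12), and w × v = (-3, 0, 0).
Distance = |w × v| / |v| = √9 / √18 ≈ 0.707.

0.707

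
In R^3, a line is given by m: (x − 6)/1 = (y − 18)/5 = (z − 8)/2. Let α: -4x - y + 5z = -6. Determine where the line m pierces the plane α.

(2, -2, 0)

m has direction (1, 5, 2) through (6, 18, 8).
Substitute r = (6, 18, 8) + t(1, 5, 2) into the plane: -2 + 1t = -6, so t = -4.
Intersection: (6, 18, 8) + (-4)·(1, 5, 2) = (2, -2, 0).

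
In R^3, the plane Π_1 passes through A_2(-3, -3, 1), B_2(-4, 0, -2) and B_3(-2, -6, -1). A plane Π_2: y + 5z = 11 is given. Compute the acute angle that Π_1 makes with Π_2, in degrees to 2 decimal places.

86.44

A_2B_2 = (-1, 3, -3), A_2B_3 = (1, -3, -2); a normal to Π_1 is A_2B_2 × A_2B_3 = (-15, -5, 0).
Using A_2: Π_1 has equation -15x - 5y = 60.
cos θ = |n₁·n₂| / (|n₁||n₂|) = |-5| / (√250 · √26).
θ = arccos(0.06202) ≈ 86.44°.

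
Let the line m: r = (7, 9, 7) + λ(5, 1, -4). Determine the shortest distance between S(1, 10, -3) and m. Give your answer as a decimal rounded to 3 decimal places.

11.581

Taking (7, 9, 7) on m with direction v = (5, 1, -4): w = S − (7, 9, 7) = (-6, 1, -10), and w × v = (6, -74, -11).
Distance = |w × v| / |v| = √5633 / √42 ≈ 11.581.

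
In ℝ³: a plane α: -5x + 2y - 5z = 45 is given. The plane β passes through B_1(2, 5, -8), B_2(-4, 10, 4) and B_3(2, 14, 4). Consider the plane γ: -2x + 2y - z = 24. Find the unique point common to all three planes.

B_1B_2 = (-6, 5, 12), B_1B_3 = (0, 9, 12); a normal to β is B_1B_2 × B_1B_3 = (-48, 72, -54).
Using B_1: β has equation -48x + 72y - 54z = 696.
Solving the 3×3 linear system -5x + 2y - 5z = 45, -48x + 72y - 54z = 696, -2x + 2y - z = 24 (e.g. by elimination or Cramer's rule, determinant = -300) gives (-7, 5, 0).

(-7, 5, 0)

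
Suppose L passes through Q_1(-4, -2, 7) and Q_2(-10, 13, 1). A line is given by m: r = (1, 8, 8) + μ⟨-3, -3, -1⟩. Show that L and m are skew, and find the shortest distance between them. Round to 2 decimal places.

0.25

A direction vector for L is Q_2 − Q_1 = (-6, 15, -6).
Common perpendicular direction n = (-6, 15, -6) × (-3, -3, -1) = (-33, 12, 63).
With w = (1, 8, 8) − (-4, -2, 7) = (5, 10, 1), w · n = 18.
Since n ≠ 0 the lines are not parallel, and w · n = 18 ≠ 0 so they do not intersect; hence they are skew.
Distance = |w · n| / |n| = |18| / √5202 ≈ 0.25.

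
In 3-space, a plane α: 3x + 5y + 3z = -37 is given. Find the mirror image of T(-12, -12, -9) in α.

λ = (n·T − d)/|n|² = (-123 − (-37))/43 = -2.
Reflection = T − 2λn = (-12, -12, -9) − (-4)·(3, 5, 3) = (0, 8, 3).

(0, 8, 3)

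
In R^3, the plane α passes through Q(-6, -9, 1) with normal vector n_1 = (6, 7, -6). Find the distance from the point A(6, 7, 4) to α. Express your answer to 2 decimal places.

α: n_1·r = n_1·Q gives 6x + 7y - 6z = -105.
n·A − d = (6)·(6) + (7)·(7) + (-6)·(4) − (-105) = 166; |n| = √121.
Distance = |166| / √121 = 166/√121 ≈ 15.09.

15.09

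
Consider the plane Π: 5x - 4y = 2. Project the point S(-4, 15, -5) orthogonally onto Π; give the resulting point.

Foot = S − λn with λ = (n·S − d)/|n|² = (-80 − 2)/41 = -2.
Foot = (-4, 15, -5) − (-2)·(5, -4, 0) = (6, 7, -5).

(6, 7, -5)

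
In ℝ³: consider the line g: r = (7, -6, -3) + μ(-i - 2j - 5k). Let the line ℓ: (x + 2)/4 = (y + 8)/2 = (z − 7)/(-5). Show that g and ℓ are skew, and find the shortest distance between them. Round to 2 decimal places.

ℓ has direction (4, 2, -5) through (-2, -8, 7).
Common perpendicular direction n = (-1, -2, -5) × (4, 2, -5) = (20, -25, 6).
With w = (-2, -8, 7) − (7, -6, -3) = (-9, -2, 10), w · n = -70.
Since n ≠ 0 the lines are not parallel, and w · n = -70 ≠ 0 so they do not intersect; hence they are skew.
Distance = |w · n| / |n| = |-70| / √1061 ≈ 2.15.

2.15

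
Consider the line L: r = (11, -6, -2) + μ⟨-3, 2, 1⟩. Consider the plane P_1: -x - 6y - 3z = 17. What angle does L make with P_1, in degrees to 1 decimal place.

sin θ = |n·v| / (|n||v|) = |-12| / (√46 · √14) = 0.47287.
θ ≈ 28.2°.

28.2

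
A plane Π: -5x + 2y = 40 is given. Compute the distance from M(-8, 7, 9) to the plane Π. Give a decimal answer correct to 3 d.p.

2.600

n·M − d = (-5)·(-8) + (2)·(7) + (0)·(9) − 40 = 14; |n| = √29.
Distance = |14| / √29 = 14/√29 ≈ 2.600.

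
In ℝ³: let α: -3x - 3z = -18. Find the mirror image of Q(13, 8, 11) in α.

(-5, 8, -7)

λ = (n·Q − d)/|n|² = (-72 − (-18))/18 = -3.
Reflection = Q − 2λn = (13, 8, 11) − (-6)·(-3, 0, -3) = (-5, 8, -7).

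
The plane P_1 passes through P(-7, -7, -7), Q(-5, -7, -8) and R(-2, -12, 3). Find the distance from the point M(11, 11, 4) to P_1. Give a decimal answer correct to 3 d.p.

PQ = (2, 0, -1), PR = (5, -5, 10); a normal to P_1 is PQ × PR = (-5, -25, -10).
Using P: P_1 has equation -5x - 25y - 10z = 280.
n·M − d = (-5)·(11) + (-25)·(11) + (-10)·(4) − 280 = -650; |n| = √750.
Distance = |-650| / √750 = 650/√750 ≈ 23.735.

23.735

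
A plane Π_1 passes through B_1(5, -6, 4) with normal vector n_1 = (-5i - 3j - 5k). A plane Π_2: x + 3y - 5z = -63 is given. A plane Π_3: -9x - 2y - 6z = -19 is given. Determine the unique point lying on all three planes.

(-5, -1, 11)

Π_1: n_1·r = n_1·B_1 gives -5x - 3y - 5z = -27.
Solving the 3×3 linear system -5x - 3y - 5z = -27, x + 3y - 5z = -63, -9x - 2y - 6z = -19 (e.g. by elimination or Cramer's rule, determinant = -138) gives (-5, -1, 11).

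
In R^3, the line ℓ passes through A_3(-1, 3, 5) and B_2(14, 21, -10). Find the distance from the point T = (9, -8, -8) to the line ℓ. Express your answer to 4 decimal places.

A direction vector for ℓ is B_2 − A_3 = (15, 18, -15).
Taking (-1, 3, 5) on ℓ with direction v = (15, 18, -15): w = T − (-1, 3, 5) = (10, -11, -13), and w × v = (399, -45, 345).
Distance = |w × v| / |v| = √280251 / √774 ≈ 19.0284.

19.0284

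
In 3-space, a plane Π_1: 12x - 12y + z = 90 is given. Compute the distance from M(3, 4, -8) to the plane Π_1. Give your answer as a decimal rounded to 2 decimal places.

6.47

n·M − d = (12)·(3) + (-12)·(4) + (1)·(-8) − 90 = -110; |n| = √289.
Distance = |-110| / √289 = 110/√289 ≈ 6.47.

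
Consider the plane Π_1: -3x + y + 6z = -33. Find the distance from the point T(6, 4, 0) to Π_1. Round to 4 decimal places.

n·T − d = (-3)·(6) + (1)·(4) + (6)·(0) − (-33) = 19; |n| = √46.
Distance = |19| / √46 = 19/√46 ≈ 2.8014.

2.8014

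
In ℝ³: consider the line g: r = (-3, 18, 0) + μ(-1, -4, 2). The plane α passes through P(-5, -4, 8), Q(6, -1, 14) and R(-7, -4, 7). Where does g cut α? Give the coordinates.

(-7, 2, 8)

PQ = (11, 3, 6), PR = (-2, 0, -1); a normal to α is PQ × PR = (-3, -1, 6).
Using P: α has equation -3x - y + 6z = 67.
Substitute r = (-3, 18, 0) + t(-1, -4, 2) into the plane: -9 + 19t = 67, so t = 4.
Intersection: (-3, 18, 0) + 4·(-1, -4, 2) = (-7, 2, 8).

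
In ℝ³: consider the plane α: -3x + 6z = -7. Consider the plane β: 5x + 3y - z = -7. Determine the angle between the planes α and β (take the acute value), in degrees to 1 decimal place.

cos θ = |n₁·n₂| / (|n₁||n₂|) = |-21| / (√45 · √35).
θ = arccos(0.52915) ≈ 58.1°.

58.1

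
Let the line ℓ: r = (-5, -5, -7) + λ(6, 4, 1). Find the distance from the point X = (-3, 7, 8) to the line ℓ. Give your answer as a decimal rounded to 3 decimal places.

16.336

Taking (-5, -5, -7) on ℓ with direction v = (6, 4, 1): w = X − (-5, -5, -7) = (2, 12, 15), and w × v = (-48, 88, -64).
Distance = |w × v| / |v| = √14144 / √53 ≈ 16.336.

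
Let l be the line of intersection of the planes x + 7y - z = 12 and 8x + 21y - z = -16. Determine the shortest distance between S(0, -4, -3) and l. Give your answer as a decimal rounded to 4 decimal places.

10.3618

Direction of l: (1, 7, -1) × (8, 21, -1) = (14, -7, -35).
A point on l: solving the two plane equations with x = -8 gives (-8, 2, -6).
Taking (-8, 2, -6) on l with direction v = (14, -7, -35): w = S − (-8, 2, -6) = (8, -6, 3), and w × v = (231, 322, 28).
Distance = |w × v| / |v| = √157829 / √1470 ≈ 10.3618.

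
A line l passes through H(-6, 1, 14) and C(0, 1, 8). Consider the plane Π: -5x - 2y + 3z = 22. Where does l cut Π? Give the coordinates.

A direction vector for l is C − H = (6, 0, -6).
Substitute r = (-6, 1, 14) + t(6, 0, -6) into the plane: 70 + (-48)t = 22, so t = 1.
Intersection: (-6, 1, 14) + 1·(6, 0, -6) = (0, 1, 8).

(0, 1, 8)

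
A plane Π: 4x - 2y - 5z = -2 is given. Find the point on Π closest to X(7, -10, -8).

Foot = X − λn with λ = (n·X − d)/|n|² = (88 − (-2))/45 = 2.
Foot = (7, -10, -8) − 2·(4, -2, -5) = (-1, -6, 2).

(-1, -6, 2)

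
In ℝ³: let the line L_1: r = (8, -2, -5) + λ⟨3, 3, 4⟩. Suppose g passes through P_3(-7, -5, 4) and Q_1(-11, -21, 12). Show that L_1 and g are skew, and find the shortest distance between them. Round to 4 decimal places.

14.7745

A direction vector for g is Q_1 − P_3 = (-4, -16, 8).
Common perpendicular direction n = (3, 3, 4) × (-4, -16, 8) = (88, -40, -36).
With w = (-7, -5, 4) − (8, -2, -5) = (-15, -3, 9), w · n = -1524.
Since n ≠ 0 the lines are not parallel, and w · n = -1524 ≠ 0 so they do not intersect; hence they are skew.
Distance = |w · n| / |n| = |-1524| / √10640 ≈ 14.7745.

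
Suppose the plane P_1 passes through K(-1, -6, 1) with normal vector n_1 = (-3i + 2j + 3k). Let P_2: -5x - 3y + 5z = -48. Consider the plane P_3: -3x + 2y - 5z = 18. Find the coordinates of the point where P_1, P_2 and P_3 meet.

P_1: n_1·r = n_1·K gives -3x + 2y + 3z = -6.
Solving the 3×3 linear system -3x + 2y + 3z = -6, -5x - 3y + 5z = -48, -3x + 2y - 5z = 18 (e.g. by elimination or Cramer's rule, determinant = -152) gives (3, 6, -3).

(3, 6, -3)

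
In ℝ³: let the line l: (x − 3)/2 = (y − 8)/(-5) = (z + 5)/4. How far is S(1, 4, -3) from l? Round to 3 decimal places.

3.347

l has direction (2, -5, 4) through (3, 8, -5).
Taking (3, 8, -5) on l with direction v = (2, -5, 4): w = S − (3, 8, -5) = (-2, -4, 2), and w × v = (-6, 12, 18).
Distance = |w × v| / |v| = √504 / √45 ≈ 3.347.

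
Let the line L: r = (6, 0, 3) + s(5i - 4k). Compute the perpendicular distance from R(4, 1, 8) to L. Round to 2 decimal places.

Taking (6, 0, 3) on L with direction v = (5, 0, -4): w = R − (6, 0, 3) = (-2, 1, 5), and w × v = (-4, 17, -5).
Distance = |w × v| / |v| = √330 / √41 ≈ 2.84.

2.84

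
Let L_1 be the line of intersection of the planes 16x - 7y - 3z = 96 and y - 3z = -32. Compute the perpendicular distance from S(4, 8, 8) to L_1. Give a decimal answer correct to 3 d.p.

8.241

Direction of L_1: (16, -7, -3) × (0, 1, -3) = (24, 48, 16).
A point on L_1: solving the two plane equations with x = 4 gives (4, -8, 8).
Taking (4, -8, 8) on L_1 with direction v = (24, 48, 16): w = S − (4, -8, 8) = (0, 16, 0), and w × v = (256, 0, -384).
Distance = |w × v| / |v| = √212992 / √3136 ≈ 8.241.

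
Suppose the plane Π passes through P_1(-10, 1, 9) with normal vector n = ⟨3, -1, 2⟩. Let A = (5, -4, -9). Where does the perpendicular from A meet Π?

(2, -3, -11)

Π: n·r = n·P_1 gives 3x - y + 2z = -13.
Foot = A − λn with λ = (n·A − d)/|n|² = (1 − (-13))/14 = 1.
Foot = (5, -4, -9) − 1·(3, -1, 2) = (2, -3, -11).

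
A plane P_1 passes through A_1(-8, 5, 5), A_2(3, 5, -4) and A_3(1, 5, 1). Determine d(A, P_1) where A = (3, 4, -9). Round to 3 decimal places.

A_1A_2 = (11, 0, -9), A_1A_3 = (9, 0, -4); a normal to P_1 is A_1A_2 × A_1A_3 = (0, -37, 0).
Using A_1: P_1 has equation -37y = -185.
n·A − d = (0)·(3) + (-37)·(4) + (0)·(-9) − (-185) = 37; |n| = √1369.
Distance = |37| / √1369 = 37/√1369 ≈ 1.000.

1.000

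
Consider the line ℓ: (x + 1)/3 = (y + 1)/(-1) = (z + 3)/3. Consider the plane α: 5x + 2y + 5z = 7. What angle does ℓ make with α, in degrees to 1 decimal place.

ℓ has direction (3, -1, 3) through (-1, -1, -3).
sin θ = |n·v| / (|n||v|) = |28| / (√54 · √19) = 0.87415.
θ ≈ 60.9°.

60.9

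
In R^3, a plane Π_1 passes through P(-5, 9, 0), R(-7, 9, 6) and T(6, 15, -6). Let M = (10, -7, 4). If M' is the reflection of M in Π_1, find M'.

(-14, 29, -4)

PR = (-2, 0, 6), PT = (11, 6, -6); a normal to Π_1 is PR × PT = (-36, 54, -12).
Using P: Π_1 has equation -36x + 54y - 12z = 666.
λ = (n·M − d)/|n|² = (-786 − 666)/4356 = -1/3.
Reflection = M − 2λn = (10, -7, 4) − (-2/3)·(-36, 54, -12) = (-14, 29, -4).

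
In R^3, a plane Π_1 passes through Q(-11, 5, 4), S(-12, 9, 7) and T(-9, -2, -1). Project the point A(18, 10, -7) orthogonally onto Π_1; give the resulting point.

(3, -5, 8)

QS = (-1, 4, 3), QT = (2, -7, -5); a normal to Π_1 is QS × QT = (1, 1, -1).
Using Q: Π_1 has equation x + y - z = -10.
Foot = A − λn with λ = (n·A − d)/|n|² = (35 − (-10))/3 = 15.
Foot = (18, 10, -7) − 15·(1, 1, -1) = (3, -5, 8).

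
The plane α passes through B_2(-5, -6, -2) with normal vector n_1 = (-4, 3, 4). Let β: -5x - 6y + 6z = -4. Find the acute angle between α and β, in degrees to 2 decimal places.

65.65

α: n_1·r = n_1·B_2 gives -4x + 3y + 4z = -6.
cos θ = |n₁·n₂| / (|n₁||n₂|) = |26| / (√41 · √97).
θ = arccos(0.41228) ≈ 65.65°.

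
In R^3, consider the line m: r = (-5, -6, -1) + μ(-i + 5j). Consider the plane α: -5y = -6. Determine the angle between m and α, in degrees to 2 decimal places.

sin θ = |n·v| / (|n||v|) = |-25| / (√25 · √26) = 0.98058.
θ ≈ 78.69°.

78.69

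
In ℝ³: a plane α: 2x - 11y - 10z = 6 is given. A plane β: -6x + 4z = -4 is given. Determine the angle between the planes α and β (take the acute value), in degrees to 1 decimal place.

61.3

cos θ = |n₁·n₂| / (|n₁||n₂|) = |-52| / (√225 · √52).
θ = arccos(0.48074) ≈ 61.3°.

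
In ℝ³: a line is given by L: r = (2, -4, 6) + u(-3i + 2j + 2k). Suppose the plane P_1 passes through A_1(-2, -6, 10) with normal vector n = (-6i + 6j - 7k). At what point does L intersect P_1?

(5, -6, 4)

P_1: n·r = n·A_1 gives -6x + 6y - 7z = -94.
Substitute r = (2, -4, 6) + t(-3, 2, 2) into the plane: -78 + 16t = -94, so t = -1.
Intersection: (2, -4, 6) + (-1)·(-3, 2, 2) = (5, -6, 4).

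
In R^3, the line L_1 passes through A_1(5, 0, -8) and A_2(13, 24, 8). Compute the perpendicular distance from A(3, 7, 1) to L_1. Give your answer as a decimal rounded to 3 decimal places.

6.018

A direction vector for L_1 is A_2 − A_1 = (8, 24, 16).
Taking (5, 0, -8) on L_1 with direction v = (8, 24, 16): w = A − (5, 0, -8) = (-2, 7, 9), and w × v = (-104, 104, -104).
Distance = |w × v| / |v| = √32448 / √896 ≈ 6.018.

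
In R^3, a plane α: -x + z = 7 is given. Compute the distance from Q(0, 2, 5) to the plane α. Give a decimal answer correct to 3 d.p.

n·Q − d = (-1)·(0) + (0)·(2) + (1)·(5) − 7 = -2; |n| = √2.
Distance = |-2| / √2 = 2/√2 ≈ 1.414.

1.414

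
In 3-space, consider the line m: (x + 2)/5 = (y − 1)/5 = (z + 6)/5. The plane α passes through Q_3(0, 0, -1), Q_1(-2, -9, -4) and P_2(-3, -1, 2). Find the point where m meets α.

(3, 6, -1)

m has direction (5, 5, 5) through (-2, 1, -6).
Q_3Q_1 = (-2, -9, -3), Q_3P_2 = (-3, -1, 3); a normal to α is Q_3Q_1 × Q_3P_2 = (-30, 15, -25).
Using Q_3: α has equation -30x + 15y - 25z = 25.
Substitute r = (-2, 1, -6) + t(5, 5, 5) into the plane: 225 + (-200)t = 25, so t = 1.
Intersection: (-2, 1, -6) + 1·(5, 5, 5) = (3, 6, -1).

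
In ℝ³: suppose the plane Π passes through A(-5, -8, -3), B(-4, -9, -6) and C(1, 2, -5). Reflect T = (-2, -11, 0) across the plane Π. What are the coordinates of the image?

AB = (1, -1, -3), AC = (6, 10, -2); a normal to Π is AB × AC = (32, -16, 16).
Using A: Π has equation 32x - 16y + 16z = -80.
λ = (n·T − d)/|n|² = (112 − (-80))/1536 = 1/8.
Reflection = T − 2λn = (-2, -11, 0) − (1/4)·(32, -16, 16) = (-10, -7, -4).

(-10, -7, -4)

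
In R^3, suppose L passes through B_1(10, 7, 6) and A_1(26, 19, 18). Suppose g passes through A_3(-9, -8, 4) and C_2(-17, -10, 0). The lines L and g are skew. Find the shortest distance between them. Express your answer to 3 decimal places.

A direction vector for L is A_1 − B_1 = (16, 12, 12).
A direction vector for g is C_2 − A_3 = (-8, -2, -4).
Common perpendicular direction n = (16, 12, 12) × (-8, -2, -4) = (-24, -32, 64).
With w = (-9, -8, 4) − (10, 7, 6) = (-19, -15, -2), w · n = 808.
Distance = |w · n| / |n| = |808| / √5696 ≈ 10.706.

10.706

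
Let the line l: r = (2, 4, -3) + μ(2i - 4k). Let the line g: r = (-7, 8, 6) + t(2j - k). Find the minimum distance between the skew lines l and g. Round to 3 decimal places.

Common perpendicular direction n = (2, 0, -4) × (0, 2, -1) = (8, 2, 4).
With w = (-7, 8, 6) − (2, 4, -3) = (-9, 4, 9), w · n = -28.
Distance = |w · n| / |n| = |-28| / √84 ≈ 3.055.

3.055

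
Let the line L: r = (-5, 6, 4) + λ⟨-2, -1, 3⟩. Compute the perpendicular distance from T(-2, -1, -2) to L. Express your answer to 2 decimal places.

Taking (-5, 6, 4) on L with direction v = (-2, -1, 3): w = T − (-5, 6, 4) = (3, -7, -6), and w × v = (-27, 3, -17).
Distance = |w × v| / |v| = √1027 / √14 ≈ 8.56.

8.56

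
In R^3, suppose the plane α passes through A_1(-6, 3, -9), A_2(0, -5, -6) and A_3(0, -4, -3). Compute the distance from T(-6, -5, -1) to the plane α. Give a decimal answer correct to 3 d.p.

5.818

A_1A_2 = (6, -8, 3), A_1A_3 = (6, -7, 6); a normal to α is A_1A_2 × A_1A_3 = (-27, -18, 6).
Using A_1: α has equation -27x - 18y + 6z = 54.
n·T − d = (-27)·(-6) + (-18)·(-5) + (6)·(-1) − 54 = 192; |n| = √1089.
Distance = |192| / √1089 = 192/√1089 ≈ 5.818.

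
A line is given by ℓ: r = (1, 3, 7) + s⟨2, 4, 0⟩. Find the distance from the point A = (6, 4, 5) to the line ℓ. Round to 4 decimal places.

Taking (1, 3, 7) on ℓ with direction v = (2, 4, 0): w = A − (1, 3, 7) = (5, 1, -2), and w × v = (8, -4, 18).
Distance = |w × v| / |v| = √404 / √20 ≈ 4.4944.

4.4944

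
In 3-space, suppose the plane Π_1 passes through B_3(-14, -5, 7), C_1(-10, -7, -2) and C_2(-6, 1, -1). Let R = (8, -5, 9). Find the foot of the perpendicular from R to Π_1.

B_3C_1 = (4, -2, -9), B_3C_2 = (8, 6, -8); a normal to Π_1 is B_3C_1 × B_3C_2 = (70, -40, 40).
Using B_3: Π_1 has equation 70x - 40y + 40z = -500.
Foot = R − λn with λ = (n·R − d)/|n|² = (1120 − (-500))/8100 = 1/5.
Foot = (8, -5, 9) − (1/5)·(70, -40, 40) = (-6, 3, 1).

(-6, 3, 1)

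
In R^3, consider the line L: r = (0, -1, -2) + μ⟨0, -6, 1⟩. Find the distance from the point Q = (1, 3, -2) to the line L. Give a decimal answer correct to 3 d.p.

1.197

Taking (0, -1, -2) on L with direction v = (0, -6, 1): w = Q − (0, -1, -2) = (1, 4, 0), and w × v = (4, -1, -6).
Distance = |w × v| / |v| = √53 / √37 ≈ 1.197.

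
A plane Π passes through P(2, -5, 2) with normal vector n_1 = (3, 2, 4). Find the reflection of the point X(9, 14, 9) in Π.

Π: n_1·r = n_1·P gives 3x + 2y + 4z = 4.
λ = (n·X − d)/|n|² = (91 − 4)/29 = 3.
Reflection = X − 2λn = (9, 14, 9) − 6·(3, 2, 4) = (-9, 2, -15).

(-9, 2, -15)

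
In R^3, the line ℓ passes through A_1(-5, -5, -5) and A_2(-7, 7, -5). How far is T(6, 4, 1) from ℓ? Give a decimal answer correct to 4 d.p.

A direction vector for ℓ is A_2 − A_1 = (-2, 12, 0).
Taking (-5, -5, -5) on ℓ with direction v = (-2, 12, 0): w = T − (-5, -5, -5) = (11, 9, 6), and w × v = (-72, -12, 150).
Distance = |w × v| / |v| = √27828 / √148 ≈ 13.7123.

13.7123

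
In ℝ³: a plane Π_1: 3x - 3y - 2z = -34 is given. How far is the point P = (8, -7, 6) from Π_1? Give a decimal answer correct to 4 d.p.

14.2844

n·P − d = (3)·(8) + (-3)·(-7) + (-2)·(6) − (-34) = 67; |n| = √22.
Distance = |67| / √22 = 67/√22 ≈ 14.2844.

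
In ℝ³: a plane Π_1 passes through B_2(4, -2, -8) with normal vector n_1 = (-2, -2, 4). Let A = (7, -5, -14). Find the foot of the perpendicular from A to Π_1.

(5, -7, -10)

Π_1: n_1·r = n_1·B_2 gives -2x - 2y + 4z = -36.
Foot = A − λn with λ = (n·A − d)/|n|² = (-60 − (-36))/24 = -1.
Foot = (7, -5, -14) − (-1)·(-2, -2, 4) = (5, -7, -10).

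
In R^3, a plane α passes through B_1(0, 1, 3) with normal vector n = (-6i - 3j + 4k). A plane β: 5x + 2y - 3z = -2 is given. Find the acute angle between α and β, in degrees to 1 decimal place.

4.5

α: n·r = n·B_1 gives -6x - 3y + 4z = 9.
cos θ = |n₁·n₂| / (|n₁||n₂|) = |-48| / (√61 · √38).
θ = arccos(0.99698) ≈ 4.5°.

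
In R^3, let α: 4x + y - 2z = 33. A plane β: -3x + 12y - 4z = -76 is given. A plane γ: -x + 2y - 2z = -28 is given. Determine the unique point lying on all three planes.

(12, -1, 7)

Solving the 3×3 linear system 4x + y - 2z = 33, -3x + 12y - 4z = -76, -x + 2y - 2z = -28 (e.g. by elimination or Cramer's rule, determinant = -78) gives (12, -1, 7).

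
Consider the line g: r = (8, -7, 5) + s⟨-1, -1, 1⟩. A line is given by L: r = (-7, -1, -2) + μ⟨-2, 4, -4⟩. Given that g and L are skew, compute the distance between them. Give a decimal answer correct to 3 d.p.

Common perpendicular direction n = (-1, -1, 1) × (-2, 4, -4) = (0, -6, -6).
With w = (-7, -1, -2) − (8, -7, 5) = (-15, 6, -7), w · n = 6.
Distance = |w · n| / |n| = |6| / √72 ≈ 0.707.

0.707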